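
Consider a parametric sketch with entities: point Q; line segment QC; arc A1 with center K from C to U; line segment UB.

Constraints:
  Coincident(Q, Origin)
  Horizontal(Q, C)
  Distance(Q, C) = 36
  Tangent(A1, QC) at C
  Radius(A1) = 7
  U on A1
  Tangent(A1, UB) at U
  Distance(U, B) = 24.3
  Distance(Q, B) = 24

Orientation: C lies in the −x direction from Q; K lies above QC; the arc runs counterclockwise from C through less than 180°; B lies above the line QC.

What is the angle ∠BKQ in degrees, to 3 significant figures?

40.6°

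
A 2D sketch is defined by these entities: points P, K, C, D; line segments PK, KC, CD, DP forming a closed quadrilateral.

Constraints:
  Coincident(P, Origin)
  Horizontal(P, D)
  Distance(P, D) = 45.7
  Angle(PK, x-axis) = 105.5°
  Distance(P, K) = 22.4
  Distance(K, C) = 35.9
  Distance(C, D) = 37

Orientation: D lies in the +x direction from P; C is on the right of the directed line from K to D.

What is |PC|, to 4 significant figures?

14.61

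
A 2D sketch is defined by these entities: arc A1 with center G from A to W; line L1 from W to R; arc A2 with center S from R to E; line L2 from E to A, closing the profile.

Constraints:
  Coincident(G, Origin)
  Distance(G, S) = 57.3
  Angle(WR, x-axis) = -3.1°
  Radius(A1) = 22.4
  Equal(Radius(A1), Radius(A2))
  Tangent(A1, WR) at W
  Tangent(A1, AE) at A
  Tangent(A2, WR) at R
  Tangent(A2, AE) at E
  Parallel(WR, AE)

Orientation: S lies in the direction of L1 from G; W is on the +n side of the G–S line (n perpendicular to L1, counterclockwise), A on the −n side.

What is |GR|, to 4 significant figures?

61.52

The slot axis is L1's direction at -3.1°, so u = (cos -3.1°, sin -3.1°) = (0.9985, -0.05408) and n = (−sin -3.1°, cos -3.1°) = (0.05408, 0.9985). G is at the origin and S lies 57.3 along u from G, so S = 57.3·u = (57.22, -3.099). Tangency of A1 to both parallel lines with radius 22.4 puts W and A at G ± 22.4·n: W = (1.211, 22.37), A = (-1.211, -22.37). Equal radii place R and E the same way about S: R = S + 22.4·n = (58.43, 19.27), E = S − 22.4·n = (56.00, -25.47). Then |GR| = |R − G| = 61.52.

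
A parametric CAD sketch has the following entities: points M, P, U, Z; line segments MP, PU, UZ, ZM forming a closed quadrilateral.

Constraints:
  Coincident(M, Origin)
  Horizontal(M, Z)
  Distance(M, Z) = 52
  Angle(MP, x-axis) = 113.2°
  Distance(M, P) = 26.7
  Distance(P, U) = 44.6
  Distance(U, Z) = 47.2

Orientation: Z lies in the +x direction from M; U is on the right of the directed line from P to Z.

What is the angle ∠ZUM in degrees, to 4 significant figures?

95.28°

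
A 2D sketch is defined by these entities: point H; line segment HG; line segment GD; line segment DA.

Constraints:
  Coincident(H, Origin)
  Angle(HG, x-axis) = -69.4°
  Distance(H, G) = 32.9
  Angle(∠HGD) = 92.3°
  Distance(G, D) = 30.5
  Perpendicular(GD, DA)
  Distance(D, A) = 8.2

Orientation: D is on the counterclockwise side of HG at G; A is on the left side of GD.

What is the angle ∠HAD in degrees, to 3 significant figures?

128°

∠HGD = 92.3°, so GD runs at -69.4° + (180° − 92.3°) = 18.3° from the x-axis; with |GD| = 30.5, D = G + 30.5·(cos 18.3°, sin 18.3°) = (40.5, -21.2). GD is perpendicular to DA; with |DA| = 8.2 on the left of GD, A = D + 8.2·(-0.314, 0.949) = (38.0, -13.4). Then cos ∠HAD = AH·AD / (|AH||AD|), giving 128°.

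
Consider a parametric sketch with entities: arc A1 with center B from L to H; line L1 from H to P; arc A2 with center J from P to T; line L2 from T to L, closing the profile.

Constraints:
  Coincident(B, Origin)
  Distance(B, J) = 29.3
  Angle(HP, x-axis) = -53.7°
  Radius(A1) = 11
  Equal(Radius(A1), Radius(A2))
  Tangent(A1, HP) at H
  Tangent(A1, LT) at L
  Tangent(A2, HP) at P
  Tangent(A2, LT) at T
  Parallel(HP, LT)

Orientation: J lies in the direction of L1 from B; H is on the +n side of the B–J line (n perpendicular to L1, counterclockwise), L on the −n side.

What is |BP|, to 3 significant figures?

31.3

The slot axis is L1's direction at -53.7°, so u = (cos -53.7°, sin -53.7°) = (0.592, -0.806) and n = (−sin -53.7°, cos -53.7°) = (0.806, 0.592). B is at the origin and J lies 29.3 along u from B, so J = 29.3·u = (17.3, -23.6). Tangency of A1 to both parallel lines with radius 11.0 puts H and L at B ± 11.0·n: H = (8.87, 6.51), L = (-8.87, -6.51). Equal radii place P and T the same way about J: P = J + 11.0·n = (26.2, -17.1), T = J − 11.0·n = (8.48, -30.1). Then |BP| = |P − B| = 31.3.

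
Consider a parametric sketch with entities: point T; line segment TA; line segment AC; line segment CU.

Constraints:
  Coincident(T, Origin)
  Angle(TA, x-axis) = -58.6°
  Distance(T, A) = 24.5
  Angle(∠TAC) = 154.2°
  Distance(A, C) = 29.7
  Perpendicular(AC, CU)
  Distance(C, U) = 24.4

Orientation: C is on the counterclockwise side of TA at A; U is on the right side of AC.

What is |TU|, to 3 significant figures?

62.5

∠TAC = 154.2°, so AC runs at -58.6° + (180° − 154.2°) = -32.8° from the x-axis; with |AC| = 29.7, C = A + 29.7·(cos -32.8°, sin -32.8°) = (37.7, -37.0). AC ⟂ CU; with |CU| = 24.4 on the right of AC, U = C + 24.4·(-0.542, -0.841) = (24.5, -57.5). Then |TU| = |U − T| = 62.5.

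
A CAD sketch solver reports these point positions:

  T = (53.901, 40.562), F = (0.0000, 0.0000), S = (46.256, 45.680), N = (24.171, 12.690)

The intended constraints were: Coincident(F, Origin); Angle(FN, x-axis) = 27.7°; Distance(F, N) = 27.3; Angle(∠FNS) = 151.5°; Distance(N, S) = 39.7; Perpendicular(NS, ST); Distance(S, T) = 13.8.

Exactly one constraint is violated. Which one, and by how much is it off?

Distance(S, T) = 13.8 — off by 4.60.

F = (0.00, 0.00) ✓; FN at 27.70° ✓; |FN| = 27.30 ✓; ∠FNS = 151.5° ✓; |NS| = 39.70 ✓; ∠(NS, ST) = 90.00° ✓; |ST| = 9.200 ✗.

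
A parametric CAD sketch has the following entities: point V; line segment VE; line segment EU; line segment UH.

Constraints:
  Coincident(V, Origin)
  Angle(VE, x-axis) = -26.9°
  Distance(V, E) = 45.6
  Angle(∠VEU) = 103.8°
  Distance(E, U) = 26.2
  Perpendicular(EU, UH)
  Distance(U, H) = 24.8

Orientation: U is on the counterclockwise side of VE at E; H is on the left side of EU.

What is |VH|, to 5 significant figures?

41.885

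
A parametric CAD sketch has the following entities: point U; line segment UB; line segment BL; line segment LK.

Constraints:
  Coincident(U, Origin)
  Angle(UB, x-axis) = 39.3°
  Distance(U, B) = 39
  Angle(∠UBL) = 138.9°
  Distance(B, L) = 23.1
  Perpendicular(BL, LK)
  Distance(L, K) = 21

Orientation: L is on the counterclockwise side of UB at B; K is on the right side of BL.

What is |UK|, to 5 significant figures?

70.215

∠UBL = 138.9°, so BL runs at 39.3° + (180° − 138.9°) = 80.400° from the x-axis; with |BL| = 23.1, L = B + 23.1·(cos 80.400°, sin 80.400°) = (34.032, 47.478). BL is perpendicular to LK; with |LK| = 21.0 on the right of BL, K = L + 21.0·(0.98600, -0.16677) = (54.738, 43.976). Then |UK| = |K − U| = 70.215.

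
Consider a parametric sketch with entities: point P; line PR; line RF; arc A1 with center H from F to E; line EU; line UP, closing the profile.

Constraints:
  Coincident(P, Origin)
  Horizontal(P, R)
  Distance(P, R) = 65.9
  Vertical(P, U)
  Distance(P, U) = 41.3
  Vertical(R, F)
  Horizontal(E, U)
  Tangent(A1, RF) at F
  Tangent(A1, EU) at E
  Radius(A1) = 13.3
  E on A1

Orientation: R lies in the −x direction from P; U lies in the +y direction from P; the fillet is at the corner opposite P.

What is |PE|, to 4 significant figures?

66.88

The virtual corner opposite P is at (-65.90, 41.30). Tangency of A1 to RF means the radius HF is perpendicular to RF and the tangent condition forces HE to be normal to EU, with radius 13.3, so the center H sits 13.3 in from both sides at H = (-52.60, 28.00). That places the tangent points at F = (-65.90, 28.00) on RF and E = (-52.60, 41.30) on EU. Then |PE| = |E − P| = 66.88.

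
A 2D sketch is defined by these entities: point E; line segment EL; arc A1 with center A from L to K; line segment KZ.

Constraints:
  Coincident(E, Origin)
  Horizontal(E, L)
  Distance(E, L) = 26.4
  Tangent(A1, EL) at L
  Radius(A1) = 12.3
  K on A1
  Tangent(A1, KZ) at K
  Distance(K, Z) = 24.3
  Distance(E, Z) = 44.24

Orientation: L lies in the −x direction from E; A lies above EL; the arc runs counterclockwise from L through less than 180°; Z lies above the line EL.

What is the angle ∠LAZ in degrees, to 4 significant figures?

168.4°

E is at the origin; E and L share the same y with |EL| = 26.4 and L on the −x side, so L = (-26.40, 0.000). Tangency of A1 to EL means the radius AL is perpendicular to EL, so A = L + (0, 12.3) = (-26.40, 12.30). Since AK ⟂ KZ (tangency), |AZ| = √(12.3² + 24.3²) = 27.24 regardless of where K sits on A1. So Z lies on both circle(E, 44.24) and circle(A, 27.24); the above-EL intersection is Z = (-20.92, 38.98). K is the foot of the tangent from Z: K = (-14.53, 15.53).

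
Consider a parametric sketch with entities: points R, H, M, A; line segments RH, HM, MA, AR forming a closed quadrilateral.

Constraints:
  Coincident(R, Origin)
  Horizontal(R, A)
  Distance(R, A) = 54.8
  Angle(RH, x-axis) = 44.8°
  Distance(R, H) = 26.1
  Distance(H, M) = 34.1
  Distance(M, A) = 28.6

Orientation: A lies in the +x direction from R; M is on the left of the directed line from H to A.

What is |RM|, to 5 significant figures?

58.469

R is at the origin; RA is horizontal with |RA| = 54.8 and A in +x, so A = (54.8, 0). RH runs at 44.8° with |RH| = 26.1, so H = (18.520, 18.391). M is determined by |HM| = 34.1 and |MA| = 28.6 together: it lies at the intersection of circle(H, 34.1) and circle(A, 28.6). With |HA| = 40.675, the foot of the radical line on HA is 24.577 from H and the perpendicular offset is √(34.1² − 24.577²) = 23.639. Taking the left-of-HA solution: M = (51.129, 28.363).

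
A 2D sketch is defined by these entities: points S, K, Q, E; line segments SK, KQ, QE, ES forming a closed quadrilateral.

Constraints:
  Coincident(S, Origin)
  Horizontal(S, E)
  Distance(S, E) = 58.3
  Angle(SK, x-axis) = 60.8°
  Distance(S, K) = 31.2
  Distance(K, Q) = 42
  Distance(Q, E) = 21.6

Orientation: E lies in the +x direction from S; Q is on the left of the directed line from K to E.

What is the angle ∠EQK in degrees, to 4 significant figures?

101.7°

Checks: |KQ| = 42.00 ✓; |QE| = 21.60 ✓.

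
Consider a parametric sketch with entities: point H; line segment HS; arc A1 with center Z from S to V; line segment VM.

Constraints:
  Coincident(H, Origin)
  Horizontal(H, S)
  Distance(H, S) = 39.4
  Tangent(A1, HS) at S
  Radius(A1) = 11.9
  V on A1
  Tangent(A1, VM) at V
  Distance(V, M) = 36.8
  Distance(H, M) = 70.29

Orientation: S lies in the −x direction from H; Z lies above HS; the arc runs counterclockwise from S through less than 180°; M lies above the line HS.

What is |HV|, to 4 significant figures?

34.97

Checks: |ZV| = 11.90 ✓; ∠(ZV, VM) = 90.00° ✓; |VM| = 36.80 ✓; |HM| = 70.29 ✓.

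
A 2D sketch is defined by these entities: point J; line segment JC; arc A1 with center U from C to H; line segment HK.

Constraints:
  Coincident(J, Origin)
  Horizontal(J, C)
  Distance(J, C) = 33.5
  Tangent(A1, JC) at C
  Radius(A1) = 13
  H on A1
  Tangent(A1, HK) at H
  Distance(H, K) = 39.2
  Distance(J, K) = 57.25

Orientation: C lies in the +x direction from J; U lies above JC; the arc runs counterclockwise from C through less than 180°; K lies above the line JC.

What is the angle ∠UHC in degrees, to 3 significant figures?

27.9°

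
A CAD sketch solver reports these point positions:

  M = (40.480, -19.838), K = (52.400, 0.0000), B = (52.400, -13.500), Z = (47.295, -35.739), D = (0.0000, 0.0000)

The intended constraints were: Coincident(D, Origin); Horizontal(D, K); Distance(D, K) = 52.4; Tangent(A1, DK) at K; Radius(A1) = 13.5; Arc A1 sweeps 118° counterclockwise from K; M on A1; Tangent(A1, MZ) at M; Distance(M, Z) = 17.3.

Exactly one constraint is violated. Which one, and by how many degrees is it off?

Tangent(A1, MZ) at M — off by 4.80°.

D = (0.00, 0.00) ✓; D.y = 0.00, K.y = 0.00 ✓; |DK| = 52.40 ✓; ∠(BK, KD) = 90.00° ✓; |BK| = 13.50 ✓; bearing(B→M) − bearing(B→K) = 118.0° ✓; |BM| = 13.50 ✓; ∠(BM, MZ) = 94.80° ✗; |MZ| = 17.30 ✓.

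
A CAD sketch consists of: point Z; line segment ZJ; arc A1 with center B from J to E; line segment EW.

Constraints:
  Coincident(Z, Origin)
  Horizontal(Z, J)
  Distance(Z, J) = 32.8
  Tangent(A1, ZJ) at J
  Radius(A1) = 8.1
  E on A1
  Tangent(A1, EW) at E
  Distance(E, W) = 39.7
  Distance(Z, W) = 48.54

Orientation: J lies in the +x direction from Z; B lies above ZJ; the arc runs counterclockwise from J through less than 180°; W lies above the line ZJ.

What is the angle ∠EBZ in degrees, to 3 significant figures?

159°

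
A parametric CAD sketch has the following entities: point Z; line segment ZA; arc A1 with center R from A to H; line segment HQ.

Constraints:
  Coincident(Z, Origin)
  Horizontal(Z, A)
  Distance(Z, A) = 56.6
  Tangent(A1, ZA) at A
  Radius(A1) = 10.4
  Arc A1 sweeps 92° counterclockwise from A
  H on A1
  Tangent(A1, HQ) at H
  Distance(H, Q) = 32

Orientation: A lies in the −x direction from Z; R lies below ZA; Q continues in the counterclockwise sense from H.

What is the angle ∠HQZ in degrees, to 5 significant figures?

59.023°

Z is at the origin; Z and A share the same y with |ZA| = 56.6 and A on the −x side, so A = (-56.600, 0.0000). Since A1 is tangent to ZA there, RA ⟂ ZA, so R = A + (0, -10.4) = (-56.600, -10.400). On A1, A sits at bearing 90° from R; a 92° counterclockwise sweep puts H at bearing 182°, so H = R + 10.4·(cos 182°, sin 182°) = (-66.994, -10.763). A1 meets HQ tangentially, so RH is at right angles to HQ, so HQ runs along (−sin 182°, cos 182°); with |HQ| = 32.0, Q = (-65.877, -42.743). Then cos ∠HQZ = QH·QZ / (|QH||QZ|), giving 59.023°.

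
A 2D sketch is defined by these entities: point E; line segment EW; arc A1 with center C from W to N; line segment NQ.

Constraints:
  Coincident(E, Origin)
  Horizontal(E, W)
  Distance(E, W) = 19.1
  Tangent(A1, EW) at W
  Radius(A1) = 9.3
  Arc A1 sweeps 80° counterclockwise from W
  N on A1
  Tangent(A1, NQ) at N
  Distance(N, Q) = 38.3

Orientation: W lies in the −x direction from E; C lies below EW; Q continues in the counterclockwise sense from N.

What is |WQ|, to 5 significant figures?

48.077

E is at the origin; EW is horizontal with |EW| = 19.1 and W on the −x side, so W = (-19.100, 0.0000). Tangency of A1 to EW means the radius CW is perpendicular to EW, so C = W + (0, -9.3) = (-19.100, -9.3000). On A1, W sits at bearing 90° from C; an 80° counterclockwise sweep puts N at bearing 170°, so N = C + 9.3·(cos 170°, sin 170°) = (-28.259, -7.6851). Tangency of A1 to NQ means the radius CN is perpendicular to NQ, so NQ runs along (−sin 170°, cos 170°); with |NQ| = 38.3, Q = (-34.909, -45.403). Then |WQ| = |Q − W| = 48.077.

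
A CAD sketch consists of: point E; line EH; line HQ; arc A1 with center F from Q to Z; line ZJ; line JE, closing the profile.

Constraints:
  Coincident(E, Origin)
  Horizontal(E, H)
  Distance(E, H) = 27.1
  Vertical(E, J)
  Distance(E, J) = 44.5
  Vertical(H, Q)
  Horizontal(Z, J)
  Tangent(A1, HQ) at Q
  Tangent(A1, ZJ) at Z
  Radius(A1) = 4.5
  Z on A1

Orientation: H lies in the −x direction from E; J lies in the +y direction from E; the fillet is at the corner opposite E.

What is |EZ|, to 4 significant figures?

49.91

E is at the origin; EH is horizontal with |EH| = 27.1 and H on the −x side, so H = (-27.10, 0.000). EJ is vertical with |EJ| = 44.5 and J on the +y side, so J = (0.000, 44.50). The virtual corner opposite E is at (-27.10, 44.50). The tangent condition forces FQ to be normal to HQ and A1 meets ZJ tangentially, so FZ is at right angles to ZJ, with radius 4.5, so the center F sits 4.5 in from both sides at F = (-22.60, 40.00). That places the tangent points at Q = (-27.10, 40.00) on HQ and Z = (-22.60, 44.50) on ZJ. Then |EZ| = |Z − E| = 49.91.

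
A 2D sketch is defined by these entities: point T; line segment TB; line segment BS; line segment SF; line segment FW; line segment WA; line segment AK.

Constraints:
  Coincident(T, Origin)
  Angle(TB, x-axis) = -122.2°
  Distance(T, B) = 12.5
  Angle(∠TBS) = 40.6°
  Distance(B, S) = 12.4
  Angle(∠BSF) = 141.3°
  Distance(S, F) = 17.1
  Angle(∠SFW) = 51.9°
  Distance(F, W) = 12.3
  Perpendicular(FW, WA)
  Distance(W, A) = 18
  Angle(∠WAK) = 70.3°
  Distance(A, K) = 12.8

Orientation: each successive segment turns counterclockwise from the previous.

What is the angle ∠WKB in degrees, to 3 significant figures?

55.3°

FW ⟂ WA, so WA runs at -86.0°; with |WA| = 18.0, A = (3.76, -11.6). ∠WAK = 70.3° gives AK at 23.7° from the x-axis; with |AK| = 12.8, K = (15.5, -6.42). Then cos ∠WKB = KW·KB / (|KW||KB|), giving 55.3°.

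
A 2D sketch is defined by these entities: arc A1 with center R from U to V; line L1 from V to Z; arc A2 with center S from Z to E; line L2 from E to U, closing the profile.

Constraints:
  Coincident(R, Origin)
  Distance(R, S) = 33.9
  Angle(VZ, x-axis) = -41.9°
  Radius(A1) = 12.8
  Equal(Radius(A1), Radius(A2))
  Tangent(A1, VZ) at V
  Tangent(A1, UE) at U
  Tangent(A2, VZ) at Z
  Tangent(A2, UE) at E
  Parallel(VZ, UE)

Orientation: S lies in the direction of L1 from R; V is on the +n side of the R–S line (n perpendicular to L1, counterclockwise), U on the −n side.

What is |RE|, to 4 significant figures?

36.24

The slot axis is L1's direction at -41.9°, so u = (cos -41.9°, sin -41.9°) = (0.7443, -0.6678) and n = (−sin -41.9°, cos -41.9°) = (0.6678, 0.7443). R is at the origin and S lies 33.9 along u from R, so S = 33.9·u = (25.23, -22.64). Tangency of A1 to both parallel lines with radius 12.8 puts V and U at R ± 12.8·n: V = (8.548, 9.527), U = (-8.548, -9.527). Equal radii place Z and E the same way about S: Z = S + 12.8·n = (33.78, -13.11), E = S − 12.8·n = (16.68, -32.17). Then |RE| = |E − R| = 36.24.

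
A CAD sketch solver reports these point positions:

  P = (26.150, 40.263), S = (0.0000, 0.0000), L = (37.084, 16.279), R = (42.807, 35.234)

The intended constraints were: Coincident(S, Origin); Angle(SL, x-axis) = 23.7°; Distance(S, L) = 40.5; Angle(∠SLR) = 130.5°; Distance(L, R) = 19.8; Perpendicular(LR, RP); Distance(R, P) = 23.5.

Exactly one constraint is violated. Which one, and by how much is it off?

Distance(R, P) = 23.5 — off by 6.10.

S = (0.00, 0.00) ✓; SL at 23.70° ✓; |SL| = 40.50 ✓; ∠SLR = 130.5° ✓; |LR| = 19.80 ✓; ∠(LR, RP) = 90.00° ✓; |RP| = 17.40 ✗.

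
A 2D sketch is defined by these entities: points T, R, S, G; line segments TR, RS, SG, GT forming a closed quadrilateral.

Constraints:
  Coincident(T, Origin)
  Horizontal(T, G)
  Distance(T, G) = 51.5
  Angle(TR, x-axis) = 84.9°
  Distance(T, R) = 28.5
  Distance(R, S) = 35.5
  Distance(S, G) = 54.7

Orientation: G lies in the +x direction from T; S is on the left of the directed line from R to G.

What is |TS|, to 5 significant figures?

58.871

Checks: |RS| = 35.50 ✓; |SG| = 54.70 ✓.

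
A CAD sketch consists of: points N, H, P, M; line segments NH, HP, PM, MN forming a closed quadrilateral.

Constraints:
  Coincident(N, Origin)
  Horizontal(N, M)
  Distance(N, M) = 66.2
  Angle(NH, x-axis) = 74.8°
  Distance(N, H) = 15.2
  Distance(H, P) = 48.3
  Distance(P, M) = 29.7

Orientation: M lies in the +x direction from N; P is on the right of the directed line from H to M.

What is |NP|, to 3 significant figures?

44.3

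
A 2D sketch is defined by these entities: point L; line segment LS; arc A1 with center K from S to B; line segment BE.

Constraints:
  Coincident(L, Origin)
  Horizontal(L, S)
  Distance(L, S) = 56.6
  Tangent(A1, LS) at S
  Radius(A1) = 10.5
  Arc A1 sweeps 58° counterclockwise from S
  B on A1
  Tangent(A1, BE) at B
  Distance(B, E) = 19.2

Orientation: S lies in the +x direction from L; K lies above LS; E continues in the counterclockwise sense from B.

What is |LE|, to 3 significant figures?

78.6

L is at the origin; LS is horizontal with |LS| = 56.6 and S on the +x side, so S = (56.6, 0.00). Tangency of A1 to LS means the radius KS is perpendicular to LS, so K = S + (0, 10.5) = (56.6, 10.5). On A1, S sits at bearing -90° from K; a 58° counterclockwise sweep puts B at bearing -32°, so B = K + 10.5·(cos -32°, sin -32°) = (65.5, 4.94). Since A1 is tangent to BE there, KB ⟂ BE, so BE runs along (−sin -32°, cos -32°); with |BE| = 19.2, E = (75.7, 21.2). Then |LE| = |E − L| = 78.6.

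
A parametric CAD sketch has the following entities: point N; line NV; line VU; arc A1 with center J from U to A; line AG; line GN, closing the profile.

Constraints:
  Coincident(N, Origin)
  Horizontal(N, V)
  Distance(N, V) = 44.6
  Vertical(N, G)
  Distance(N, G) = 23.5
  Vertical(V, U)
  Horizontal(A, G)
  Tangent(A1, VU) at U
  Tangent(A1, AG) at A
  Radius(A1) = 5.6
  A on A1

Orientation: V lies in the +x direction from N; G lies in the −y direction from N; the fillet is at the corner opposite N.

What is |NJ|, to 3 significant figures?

42.9

N is at the origin; NV is horizontal with |NV| = 44.6 and V on the +x side, so V = (44.6, 0.00). NG is vertical with |NG| = 23.5 and G on the −y side, so G = (0.00, -23.5). The virtual corner opposite N is at (44.6, -23.5). The tangent condition forces JU to be normal to VU and A1 meets AG tangentially, so JA is at right angles to AG, with radius 5.6, so the center J sits 5.6 in from both sides at J = (39.0, -17.9). Then |NJ| = |J − N| = 42.9.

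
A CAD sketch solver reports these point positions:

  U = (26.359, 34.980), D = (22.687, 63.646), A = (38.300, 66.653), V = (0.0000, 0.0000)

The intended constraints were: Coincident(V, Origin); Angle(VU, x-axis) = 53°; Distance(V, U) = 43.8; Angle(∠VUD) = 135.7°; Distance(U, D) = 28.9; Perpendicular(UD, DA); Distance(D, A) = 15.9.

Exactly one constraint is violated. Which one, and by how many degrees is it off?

Perpendicular(UD, DA) — off by 3.60°.

V = (0.00, 0.00) ✓; VU at 53.00° ✓; |VU| = 43.80 ✓; ∠VUD = 135.7° ✓; |UD| = 28.90 ✓; ∠(UD, DA) = 86.40° ✗; |DA| = 15.90 ✓.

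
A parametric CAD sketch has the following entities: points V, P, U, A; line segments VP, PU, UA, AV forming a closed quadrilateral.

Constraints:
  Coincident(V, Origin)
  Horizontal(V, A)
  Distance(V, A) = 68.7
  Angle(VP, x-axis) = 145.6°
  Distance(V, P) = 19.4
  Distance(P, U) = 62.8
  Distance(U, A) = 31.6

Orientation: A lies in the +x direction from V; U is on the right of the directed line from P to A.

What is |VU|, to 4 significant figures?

43.80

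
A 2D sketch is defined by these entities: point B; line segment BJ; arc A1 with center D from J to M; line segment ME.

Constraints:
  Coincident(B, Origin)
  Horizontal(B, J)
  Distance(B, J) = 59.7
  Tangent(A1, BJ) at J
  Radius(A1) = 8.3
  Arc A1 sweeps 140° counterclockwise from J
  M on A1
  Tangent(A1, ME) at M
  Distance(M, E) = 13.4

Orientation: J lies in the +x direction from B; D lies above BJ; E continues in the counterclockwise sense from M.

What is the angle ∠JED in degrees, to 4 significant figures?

6.265°

On A1, J sits at bearing -90° from D; a 140° counterclockwise sweep puts M at bearing 50°, so M = D + 8.3·(cos 50°, sin 50°) = (65.04, 14.66). A1 meets ME tangentially, so DM is at right angles to ME, so ME runs along (−sin 50°, cos 50°); with |ME| = 13.4, E = (54.77, 23.27). Then cos ∠JED = EJ·ED / (|EJ||ED|), giving 6.265°.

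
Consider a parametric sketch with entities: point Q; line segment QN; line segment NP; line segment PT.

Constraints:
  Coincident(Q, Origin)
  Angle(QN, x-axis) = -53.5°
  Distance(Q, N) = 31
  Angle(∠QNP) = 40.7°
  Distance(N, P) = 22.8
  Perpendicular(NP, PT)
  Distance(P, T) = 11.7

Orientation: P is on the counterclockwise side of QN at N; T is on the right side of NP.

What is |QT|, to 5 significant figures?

31.923

∠QNP = 40.7°, so NP runs at -53.5° + (180° − 40.7°) = 85.800° from the x-axis; with |NP| = 22.8, P = N + 22.8·(cos 85.800°, sin 85.800°) = (20.109, -2.1808). NP ⟂ PT; with |PT| = 11.7 on the right of NP, T = P + 11.7·(0.99731, -0.073238) = (31.778, -3.0377). Then |QT| = |T − Q| = 31.923.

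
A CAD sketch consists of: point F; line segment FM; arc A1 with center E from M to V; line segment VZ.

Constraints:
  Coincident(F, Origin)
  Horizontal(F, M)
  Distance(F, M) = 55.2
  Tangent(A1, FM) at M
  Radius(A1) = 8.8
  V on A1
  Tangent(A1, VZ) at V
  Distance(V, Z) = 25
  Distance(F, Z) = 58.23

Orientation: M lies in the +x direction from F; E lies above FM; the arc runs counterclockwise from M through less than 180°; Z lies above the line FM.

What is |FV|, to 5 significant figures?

63.810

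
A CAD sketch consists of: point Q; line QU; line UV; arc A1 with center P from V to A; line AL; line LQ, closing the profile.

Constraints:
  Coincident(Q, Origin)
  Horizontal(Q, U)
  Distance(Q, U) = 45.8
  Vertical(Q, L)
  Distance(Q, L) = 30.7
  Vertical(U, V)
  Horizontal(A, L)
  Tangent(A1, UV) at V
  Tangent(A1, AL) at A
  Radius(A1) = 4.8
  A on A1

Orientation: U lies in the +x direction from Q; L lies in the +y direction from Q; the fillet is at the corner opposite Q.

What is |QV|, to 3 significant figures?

52.6

The virtual corner opposite Q is at (45.8, 30.7). Since A1 is tangent to UV there, PV ⟂ UV and since A1 is tangent to AL there, PA ⟂ AL, with radius 4.8, so the center P sits 4.8 in from both sides at P = (41.0, 25.9). That places the tangent points at V = (45.8, 25.9) on UV and A = (41.0, 30.7) on AL. Then |QV| = |V − Q| = 52.6.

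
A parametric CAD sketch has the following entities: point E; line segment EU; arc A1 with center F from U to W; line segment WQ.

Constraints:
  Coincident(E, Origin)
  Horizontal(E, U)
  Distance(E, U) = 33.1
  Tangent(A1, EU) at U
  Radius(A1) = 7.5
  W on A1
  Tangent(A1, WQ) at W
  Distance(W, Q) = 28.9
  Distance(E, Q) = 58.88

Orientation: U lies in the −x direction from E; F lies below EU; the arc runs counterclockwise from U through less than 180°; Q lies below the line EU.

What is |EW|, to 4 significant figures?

40.60

E is at the origin; E and U share the same y with |EU| = 33.1 and U on the −x side, so U = (-33.10, 0.000). The tangent condition forces FU to be normal to EU, so F = U + (0, -7.5) = (-33.10, -7.500). Since FW ⟂ WQ (tangency), |FQ| = √(7.5² + 28.9²) = 29.86 regardless of where W sits on A1. So Q lies on both circle(E, 58.88) and circle(F, 29.86); the below-EU intersection is Q = (-48.86, -32.86). W is the foot of the tangent from Q: W = (-40.26, -5.269).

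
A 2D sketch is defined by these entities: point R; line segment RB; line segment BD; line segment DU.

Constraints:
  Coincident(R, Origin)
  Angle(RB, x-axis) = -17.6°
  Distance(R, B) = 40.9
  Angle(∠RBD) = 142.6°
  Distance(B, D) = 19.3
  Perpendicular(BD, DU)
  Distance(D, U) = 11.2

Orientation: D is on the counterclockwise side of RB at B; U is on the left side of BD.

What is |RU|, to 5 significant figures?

53.558

R is at the origin; RB runs at -17.6° with length 40.9, so B = 40.9·(cos -17.6°, sin -17.6°) = (38.985, -12.367). ∠RBD = 142.6°, so BD runs at -17.6° + (180° − 142.6°) = 19.800° from the x-axis; with |BD| = 19.3, D = B + 19.3·(cos 19.800°, sin 19.800°) = (57.144, -5.8293). BD is perpendicular to DU; with |DU| = 11.2 on the left of BD, U = D + 11.2·(-0.33874, 0.94088) = (53.351, 4.7086). Then |RU| = |U − R| = 53.558.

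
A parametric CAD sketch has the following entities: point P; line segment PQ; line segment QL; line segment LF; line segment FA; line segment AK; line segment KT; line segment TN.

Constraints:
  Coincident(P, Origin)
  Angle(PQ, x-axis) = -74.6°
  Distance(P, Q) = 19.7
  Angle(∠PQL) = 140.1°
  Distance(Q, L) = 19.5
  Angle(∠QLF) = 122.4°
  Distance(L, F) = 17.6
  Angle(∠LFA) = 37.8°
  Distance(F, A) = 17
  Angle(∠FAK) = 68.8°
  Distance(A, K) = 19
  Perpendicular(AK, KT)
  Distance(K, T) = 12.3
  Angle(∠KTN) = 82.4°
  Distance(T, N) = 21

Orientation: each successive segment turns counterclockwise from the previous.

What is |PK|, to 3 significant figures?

44.3

∠LFA = 37.8° gives FA at 165° from the x-axis; with |FA| = 17.0, A = (21.0, -18.9). ∠FAK = 68.8° gives AK at -83.7° from the x-axis; with |AK| = 19.0, K = (23.1, -37.8). Then |PK| = |K − P| = 44.3.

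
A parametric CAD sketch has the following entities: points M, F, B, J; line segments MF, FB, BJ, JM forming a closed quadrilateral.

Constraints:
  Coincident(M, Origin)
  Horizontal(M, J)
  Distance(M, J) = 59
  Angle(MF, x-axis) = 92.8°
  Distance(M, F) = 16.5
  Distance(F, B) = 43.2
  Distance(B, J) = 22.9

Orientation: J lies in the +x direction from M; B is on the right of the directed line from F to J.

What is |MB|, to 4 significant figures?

37.00

Checks: |FB| = 43.20 ✓; |BJ| = 22.90 ✓.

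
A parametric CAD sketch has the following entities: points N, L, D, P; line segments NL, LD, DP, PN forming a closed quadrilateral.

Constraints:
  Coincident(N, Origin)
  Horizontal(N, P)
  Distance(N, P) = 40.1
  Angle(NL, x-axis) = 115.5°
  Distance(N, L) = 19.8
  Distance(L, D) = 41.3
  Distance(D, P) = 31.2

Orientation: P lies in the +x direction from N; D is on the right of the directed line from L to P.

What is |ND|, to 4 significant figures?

21.81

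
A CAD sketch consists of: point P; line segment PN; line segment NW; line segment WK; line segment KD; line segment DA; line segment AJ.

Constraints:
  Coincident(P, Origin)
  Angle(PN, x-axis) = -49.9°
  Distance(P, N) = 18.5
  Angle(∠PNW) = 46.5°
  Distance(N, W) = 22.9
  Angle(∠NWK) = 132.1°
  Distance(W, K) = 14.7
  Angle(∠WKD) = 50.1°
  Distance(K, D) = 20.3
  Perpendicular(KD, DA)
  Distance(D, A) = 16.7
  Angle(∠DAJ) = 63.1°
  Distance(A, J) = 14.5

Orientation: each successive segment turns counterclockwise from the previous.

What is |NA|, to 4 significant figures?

12.84

∠WKD = 50.1° gives KD at -98.60° from the x-axis; with |KD| = 20.3, D = (1.693, -0.4559). KD ⟂ DA, so DA runs at -8.600°; with |DA| = 16.7, A = (18.21, -2.953). Then |NA| = |A − N| = 12.84.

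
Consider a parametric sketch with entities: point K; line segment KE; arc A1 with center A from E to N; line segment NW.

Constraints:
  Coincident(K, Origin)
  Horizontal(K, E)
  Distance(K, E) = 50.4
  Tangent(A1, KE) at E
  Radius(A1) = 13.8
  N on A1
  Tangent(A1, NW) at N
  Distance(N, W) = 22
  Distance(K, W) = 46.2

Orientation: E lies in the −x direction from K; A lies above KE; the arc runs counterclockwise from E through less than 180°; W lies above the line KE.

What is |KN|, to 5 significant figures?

38.505

Checks: |AN| = 13.80 ✓; ∠(AN, NW) = 90.00° ✓; |NW| = 22.00 ✓; |KW| = 46.20 ✓.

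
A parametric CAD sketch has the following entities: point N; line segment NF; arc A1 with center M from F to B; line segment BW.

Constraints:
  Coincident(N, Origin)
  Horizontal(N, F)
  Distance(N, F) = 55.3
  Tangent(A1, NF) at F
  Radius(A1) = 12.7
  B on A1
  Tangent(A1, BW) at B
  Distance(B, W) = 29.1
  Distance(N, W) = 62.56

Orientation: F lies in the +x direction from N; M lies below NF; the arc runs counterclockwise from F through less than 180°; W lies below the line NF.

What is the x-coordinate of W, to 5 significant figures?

45.526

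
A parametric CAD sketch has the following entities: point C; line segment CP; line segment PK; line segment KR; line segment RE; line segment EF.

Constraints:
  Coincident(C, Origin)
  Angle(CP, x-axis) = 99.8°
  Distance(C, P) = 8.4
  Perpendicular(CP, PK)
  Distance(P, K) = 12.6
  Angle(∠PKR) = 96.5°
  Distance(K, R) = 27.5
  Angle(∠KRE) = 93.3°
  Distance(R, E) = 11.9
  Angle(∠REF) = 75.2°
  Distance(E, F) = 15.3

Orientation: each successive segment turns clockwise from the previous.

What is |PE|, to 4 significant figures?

29.62

C is at the origin; CP runs at 99.8° with length 8.4, so P = (-1.430, 8.277). CP is perpendicular to PK, so PK runs at 9.800°; with |PK| = 12.6, K = (10.99, 10.42). ∠PKR = 96.5° gives KR at -73.70° from the x-axis; with |KR| = 27.5, R = (18.70, -15.97). ∠KRE = 93.3° gives RE at -160.4° from the x-axis; with |RE| = 11.9, E = (7.494, -19.96). Then |PE| = |E − P| = 29.62.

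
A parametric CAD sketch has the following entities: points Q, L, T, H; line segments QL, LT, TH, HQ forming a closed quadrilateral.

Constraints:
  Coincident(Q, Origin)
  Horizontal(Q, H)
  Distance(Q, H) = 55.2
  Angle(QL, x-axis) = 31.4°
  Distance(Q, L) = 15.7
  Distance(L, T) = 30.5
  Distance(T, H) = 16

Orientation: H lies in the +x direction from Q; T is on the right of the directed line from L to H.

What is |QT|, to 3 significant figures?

40.8

Checks: |LT| = 30.50 ✓; |TH| = 16.00 ✓.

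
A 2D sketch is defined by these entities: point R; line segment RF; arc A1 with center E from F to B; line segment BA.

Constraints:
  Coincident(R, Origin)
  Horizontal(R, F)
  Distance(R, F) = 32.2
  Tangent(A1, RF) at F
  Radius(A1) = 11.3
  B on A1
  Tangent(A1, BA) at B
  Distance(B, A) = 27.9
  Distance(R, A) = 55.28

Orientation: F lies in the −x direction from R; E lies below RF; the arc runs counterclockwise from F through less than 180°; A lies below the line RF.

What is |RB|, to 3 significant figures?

45.4

R is at the origin; R and F share the same y with |RF| = 32.2 and F on the −x side, so F = (-32.2, 0.00). Since A1 is tangent to RF there, EF ⟂ RF, so E = F + (0, -11.3) = (-32.2, -11.3). Since EB ⟂ BA (tangency), |EA| = √(11.3² + 27.9²) = 30.1 regardless of where B sits on A1. So A lies on both circle(R, 55.28) and circle(E, 30.1); the below-RF intersection is A = (-37.1, -41.0). B is the foot of the tangent from A: B = (-43.2, -13.8).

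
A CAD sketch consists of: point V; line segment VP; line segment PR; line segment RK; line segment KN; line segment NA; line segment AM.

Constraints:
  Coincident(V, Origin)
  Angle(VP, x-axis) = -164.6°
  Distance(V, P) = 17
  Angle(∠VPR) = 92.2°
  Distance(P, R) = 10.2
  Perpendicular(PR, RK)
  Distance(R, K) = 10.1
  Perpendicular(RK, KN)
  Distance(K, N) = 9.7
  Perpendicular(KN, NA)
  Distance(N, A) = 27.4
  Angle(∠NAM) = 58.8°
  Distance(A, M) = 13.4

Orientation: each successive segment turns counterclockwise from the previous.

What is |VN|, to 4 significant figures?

6.983

V is at the origin; VP runs at -164.6° with length 17.0, so P = (-16.39, -4.514). ∠VPR = 92.2° gives PR at -76.80° from the x-axis; with |PR| = 10.2, R = (-14.06, -14.44). PR is perpendicular to RK, so RK runs at 13.20°; with |RK| = 10.1, K = (-4.227, -12.14). RK ⟂ KN, so KN runs at 103.2°; with |KN| = 9.7, N = (-6.442, -2.695). Then |VN| = |N − V| = 6.983.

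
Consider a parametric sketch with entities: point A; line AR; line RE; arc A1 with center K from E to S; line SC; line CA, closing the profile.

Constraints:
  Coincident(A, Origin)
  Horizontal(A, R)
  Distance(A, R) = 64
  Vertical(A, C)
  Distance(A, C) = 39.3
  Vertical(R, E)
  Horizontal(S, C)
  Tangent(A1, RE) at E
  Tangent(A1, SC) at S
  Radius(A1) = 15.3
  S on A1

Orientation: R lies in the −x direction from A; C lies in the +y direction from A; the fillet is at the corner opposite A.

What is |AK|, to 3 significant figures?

54.3

A and C share the same x with |AC| = 39.3 and C on the +y side, so C = (0.00, 39.3). The virtual corner opposite A is at (-64.0, 39.3). The tangent condition forces KE to be normal to RE and A1 meets SC tangentially, so KS is at right angles to SC, with radius 15.3, so the center K sits 15.3 in from both sides at K = (-48.7, 24.0). Then |AK| = |K − A| = 54.3.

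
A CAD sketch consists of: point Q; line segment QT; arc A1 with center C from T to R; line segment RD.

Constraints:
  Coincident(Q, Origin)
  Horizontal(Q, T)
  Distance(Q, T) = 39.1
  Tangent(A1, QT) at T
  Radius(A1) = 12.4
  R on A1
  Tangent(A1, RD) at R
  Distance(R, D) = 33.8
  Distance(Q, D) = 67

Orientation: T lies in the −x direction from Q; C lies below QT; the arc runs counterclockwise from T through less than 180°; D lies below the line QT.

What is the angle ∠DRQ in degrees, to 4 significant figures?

98.15°

Q is at the origin; QT is horizontal with |QT| = 39.1 and T on the −x side, so T = (-39.10, 0.000). The tangent condition forces CT to be normal to QT, so C = T + (0, -12.4) = (-39.10, -12.40). Since CR ⟂ RD (tangency), |CD| = √(12.4² + 33.8²) = 36.00 regardless of where R sits on A1. So D lies on both circle(Q, 67.0) and circle(C, 36.00); the below-QT intersection is D = (-47.29, -47.46). R is the foot of the tangent from D: R = (-51.41, -13.91).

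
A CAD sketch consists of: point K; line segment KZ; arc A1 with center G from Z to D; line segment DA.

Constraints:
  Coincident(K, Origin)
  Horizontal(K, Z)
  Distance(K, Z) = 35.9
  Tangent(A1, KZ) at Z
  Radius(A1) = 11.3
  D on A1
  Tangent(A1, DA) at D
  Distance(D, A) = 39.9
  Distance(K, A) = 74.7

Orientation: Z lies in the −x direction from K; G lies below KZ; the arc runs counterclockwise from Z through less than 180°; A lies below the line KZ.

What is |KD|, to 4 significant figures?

47.27

Checks: |KZ| = 35.90 ✓; ∠(GZ, ZK) = 90.00° ✓; |GZ| = 11.30 ✓; |GD| = 11.30 ✓; ∠(GD, DA) = 90.00° ✓; |DA| = 39.90 ✓; |KA| = 74.70 ✓.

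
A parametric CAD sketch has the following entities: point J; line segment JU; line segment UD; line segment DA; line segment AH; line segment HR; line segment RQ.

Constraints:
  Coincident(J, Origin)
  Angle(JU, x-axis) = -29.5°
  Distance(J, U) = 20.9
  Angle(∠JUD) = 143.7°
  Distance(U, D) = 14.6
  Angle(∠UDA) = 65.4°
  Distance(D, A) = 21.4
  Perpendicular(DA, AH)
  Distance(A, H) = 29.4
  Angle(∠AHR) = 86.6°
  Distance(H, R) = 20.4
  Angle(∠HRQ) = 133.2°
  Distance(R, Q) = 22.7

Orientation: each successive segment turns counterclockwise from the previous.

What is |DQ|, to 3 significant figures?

17.3

J is at the origin; JU runs at -29.5° with length 20.9, so U = (18.2, -10.3). ∠JUD = 143.7° gives UD at 6.80° from the x-axis; with |UD| = 14.6, D = (32.7, -8.56). ∠UDA = 65.4° gives DA at 121° from the x-axis; with |DA| = 21.4, A = (21.5, 9.70). DA is perpendicular to AH, so AH runs at -149°; with |AH| = 29.4, H = (-3.56, -5.61). ∠AHR = 86.6° gives HR at -55.2° from the x-axis; with |HR| = 20.4, R = (8.09, -22.4). ∠HRQ = 133.2° gives RQ at -8.40° from the x-axis; with |RQ| = 22.7, Q = (30.5, -25.7). Then |DQ| = |Q − D| = 17.3.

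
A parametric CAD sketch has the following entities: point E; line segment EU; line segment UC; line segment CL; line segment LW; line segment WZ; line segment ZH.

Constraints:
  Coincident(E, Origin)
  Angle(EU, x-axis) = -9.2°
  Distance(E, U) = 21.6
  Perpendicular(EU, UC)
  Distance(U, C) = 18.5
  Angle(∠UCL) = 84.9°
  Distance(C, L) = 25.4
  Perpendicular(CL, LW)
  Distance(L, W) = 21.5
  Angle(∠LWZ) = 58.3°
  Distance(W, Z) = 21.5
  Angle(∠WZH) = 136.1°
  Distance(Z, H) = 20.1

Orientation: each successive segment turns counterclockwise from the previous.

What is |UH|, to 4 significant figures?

27.70

∠LWZ = 58.3° gives WZ at 27.60° from the x-axis; with |WZ| = 21.5, Z = (16.46, 5.141). ∠WZH = 136.1° gives ZH at 71.50° from the x-axis; with |ZH| = 20.1, H = (22.84, 24.20). Then |UH| = |H − U| = 27.70.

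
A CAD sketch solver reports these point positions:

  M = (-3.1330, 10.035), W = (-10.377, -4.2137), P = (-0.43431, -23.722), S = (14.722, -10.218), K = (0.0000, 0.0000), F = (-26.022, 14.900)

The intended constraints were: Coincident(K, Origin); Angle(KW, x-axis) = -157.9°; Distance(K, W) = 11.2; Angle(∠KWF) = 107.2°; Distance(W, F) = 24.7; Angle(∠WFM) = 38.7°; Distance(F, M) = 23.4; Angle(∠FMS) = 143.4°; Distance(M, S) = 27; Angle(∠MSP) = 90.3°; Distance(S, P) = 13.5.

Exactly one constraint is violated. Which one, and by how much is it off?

Distance(S, P) = 13.5 — off by 6.80.

K = (0.00, 0.00) ✓; KW at -157.9° ✓; |KW| = 11.20 ✓; ∠KWF = 107.2° ✓; |WF| = 24.70 ✓; ∠WFM = 38.70° ✓; |FM| = 23.40 ✓; ∠FMS = 143.4° ✓; |MS| = 27.00 ✓; ∠MSP = 90.30° ✓; |SP| = 20.30 ✗.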